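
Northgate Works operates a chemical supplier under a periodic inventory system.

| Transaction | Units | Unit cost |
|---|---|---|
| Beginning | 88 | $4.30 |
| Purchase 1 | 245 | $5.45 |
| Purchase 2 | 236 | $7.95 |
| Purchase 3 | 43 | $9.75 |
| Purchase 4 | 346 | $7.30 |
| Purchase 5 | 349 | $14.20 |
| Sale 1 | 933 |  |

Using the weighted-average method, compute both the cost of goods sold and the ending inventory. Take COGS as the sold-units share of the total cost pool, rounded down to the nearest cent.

Sale 1, sell 933: 933/1307 × $11,490.70 → $8,202.61
Ending inventory (cost pool remaining) = $3,288.09

COGS = $8,202.61; ending inventory = $3,288.09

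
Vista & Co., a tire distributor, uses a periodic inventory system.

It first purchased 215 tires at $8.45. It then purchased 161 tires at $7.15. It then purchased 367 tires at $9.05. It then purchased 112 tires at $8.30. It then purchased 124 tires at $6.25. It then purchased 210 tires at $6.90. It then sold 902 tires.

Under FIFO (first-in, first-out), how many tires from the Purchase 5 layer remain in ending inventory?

77

Sale 1 (902) [FIFO — oldest first]: 215 @ $8.45 + 161 @ $7.15 + 367 @ $9.05 + 112 @ $8.30 + 47 @ $6.25 = $7,512.60
Ending inventory: 77 @ $6.25 + 210 @ $6.90 = $1,930.25
Check: goods available $9,442.85 = COGS $7,512.60 + ending $1,930.25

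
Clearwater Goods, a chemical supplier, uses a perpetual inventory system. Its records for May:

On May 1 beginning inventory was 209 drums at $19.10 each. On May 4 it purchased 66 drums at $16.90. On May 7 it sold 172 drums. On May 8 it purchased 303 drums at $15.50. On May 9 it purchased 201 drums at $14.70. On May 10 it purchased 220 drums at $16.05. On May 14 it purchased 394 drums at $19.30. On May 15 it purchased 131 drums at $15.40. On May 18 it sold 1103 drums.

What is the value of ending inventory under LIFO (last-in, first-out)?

May 7, 172 sold [LIFO — newest first]: 66 @ $16.90 + 106 @ $19.10 = $3,140.00
May 18, 1103 sold [LIFO — newest first]: 131 @ $15.40 + 394 @ $19.30 + 220 @ $16.05 + 201 @ $14.70 + 157 @ $15.50 = $18,540.80
Total COGS = $3,140.00 + $18,540.80 = $21,680.80
Ending inventory: 103 @ $19.10 + 146 @ $15.50 = $4,230.30
Check: goods available $25,911.10 = COGS $21,680.80 + ending $4,230.30

Ending inventory = $4,230.30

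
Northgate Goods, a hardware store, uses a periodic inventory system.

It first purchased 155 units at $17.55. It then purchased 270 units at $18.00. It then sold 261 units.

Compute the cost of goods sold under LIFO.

Sale 1 (261) [LIFO — newest first]: 261 @ $18.00 = $4,698.00
Ending inventory: 155 @ $17.55 + 9 @ $18.00 = $2,882.25

COGS = $4,698.00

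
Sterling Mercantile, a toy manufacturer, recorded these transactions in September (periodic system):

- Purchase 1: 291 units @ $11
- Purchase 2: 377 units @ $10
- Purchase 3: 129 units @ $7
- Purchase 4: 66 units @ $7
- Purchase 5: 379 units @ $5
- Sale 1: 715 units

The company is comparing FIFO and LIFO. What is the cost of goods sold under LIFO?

COGS = $4,670

FIFO COGS: 291 @ $11 + 377 @ $10 + 47 @ $7 = $7,300
LIFO COGS: 379 @ $5 + 66 @ $7 + 129 @ $7 + 141 @ $10 = $4,670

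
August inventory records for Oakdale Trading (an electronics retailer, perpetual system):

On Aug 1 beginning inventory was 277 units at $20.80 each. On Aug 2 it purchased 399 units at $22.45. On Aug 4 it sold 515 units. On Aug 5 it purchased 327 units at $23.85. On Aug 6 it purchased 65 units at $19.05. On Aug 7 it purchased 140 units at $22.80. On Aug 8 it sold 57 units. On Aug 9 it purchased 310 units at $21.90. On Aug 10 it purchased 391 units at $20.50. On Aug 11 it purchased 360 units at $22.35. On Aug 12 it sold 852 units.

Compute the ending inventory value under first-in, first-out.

Aug 4, 515 sold [FIFO — oldest first]: 277 @ $20.80 + 238 @ $22.45 = $11,104.70
Aug 8, 57 sold [FIFO — oldest first]: 57 @ $22.45 = $1,279.65
Aug 12, 852 sold [FIFO — oldest first]: 104 @ $22.45 + 327 @ $23.85 + 65 @ $19.05 + 140 @ $22.80 + 216 @ $21.90 = $19,294.40
Total COGS = $11,104.70 + $1,279.65 + $19,294.40 = $31,678.75
Ending inventory: 94 @ $21.90 + 391 @ $20.50 + 360 @ $22.35 = $18,120.10
Check: goods available $49,798.85 = COGS $31,678.75 + ending $18,120.10

Ending inventory = $18,120.10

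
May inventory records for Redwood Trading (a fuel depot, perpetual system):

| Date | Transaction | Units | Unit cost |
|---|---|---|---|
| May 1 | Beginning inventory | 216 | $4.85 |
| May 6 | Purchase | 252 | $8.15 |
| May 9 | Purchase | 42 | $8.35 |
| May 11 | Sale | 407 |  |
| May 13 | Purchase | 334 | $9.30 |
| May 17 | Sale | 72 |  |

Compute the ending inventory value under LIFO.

May 11, 407 sold [LIFO — newest first]: 42 @ $8.35 + 252 @ $8.15 + 113 @ $4.85 = $2,952.55
May 17, 72 sold [LIFO — newest first]: 72 @ $9.30 = $669.60
Total COGS = $2,952.55 + $669.60 = $3,622.15
Ending inventory: 103 @ $4.85 + 262 @ $9.30 = $2,936.15
Check: goods available $6,558.30 = COGS $3,622.15 + ending $2,936.15

Ending inventory = $2,936.15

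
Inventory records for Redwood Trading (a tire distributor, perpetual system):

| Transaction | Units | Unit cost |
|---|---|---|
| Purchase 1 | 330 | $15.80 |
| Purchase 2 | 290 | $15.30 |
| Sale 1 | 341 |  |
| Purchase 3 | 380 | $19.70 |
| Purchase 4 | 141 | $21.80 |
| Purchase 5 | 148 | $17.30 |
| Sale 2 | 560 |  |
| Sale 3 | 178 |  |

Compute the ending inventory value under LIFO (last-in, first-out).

Ending inventory = $3,318.00

Sale 1 (341) [LIFO — newest first]: 290 @ $15.30 + 51 @ $15.80 = $5,242.80
Sale 2 (560) [LIFO — newest first]: 148 @ $17.30 + 141 @ $21.80 + 271 @ $19.70 = $10,972.90
Sale 3 (178) [LIFO — newest first]: 109 @ $19.70 + 69 @ $15.80 = $3,237.50
Total COGS = $5,242.80 + $10,972.90 + $3,237.50 = $19,453.20
Ending inventory: 210 @ $15.80 = $3,318.00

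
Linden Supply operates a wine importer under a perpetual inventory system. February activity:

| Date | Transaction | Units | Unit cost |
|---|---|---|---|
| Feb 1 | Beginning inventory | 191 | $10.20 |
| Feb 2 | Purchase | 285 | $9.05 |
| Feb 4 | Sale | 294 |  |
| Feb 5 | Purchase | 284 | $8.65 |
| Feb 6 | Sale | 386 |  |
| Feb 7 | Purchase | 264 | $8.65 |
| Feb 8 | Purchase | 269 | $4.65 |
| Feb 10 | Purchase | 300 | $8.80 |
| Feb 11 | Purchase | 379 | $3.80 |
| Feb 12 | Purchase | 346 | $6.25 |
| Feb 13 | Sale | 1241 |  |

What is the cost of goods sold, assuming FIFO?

Feb 4, 294 sold [FIFO — oldest first]: 191 @ $10.20 + 103 @ $9.05 = $2,880.35
Feb 6, 386 sold [FIFO — oldest first]: 182 @ $9.05 + 204 @ $8.65 = $3,411.70
Feb 13, 1241 sold [FIFO — oldest first]: 80 @ $8.65 + 264 @ $8.65 + 269 @ $4.65 + 300 @ $8.80 + 328 @ $3.80 = $8,112.85
Total COGS = $2,880.35 + $3,411.70 + $8,112.85 = $14,404.90
Ending inventory: 51 @ $3.80 + 346 @ $6.25 = $2,356.30
Check: goods available $16,761.20 = COGS $14,404.90 + ending $2,356.30

COGS = $14,404.90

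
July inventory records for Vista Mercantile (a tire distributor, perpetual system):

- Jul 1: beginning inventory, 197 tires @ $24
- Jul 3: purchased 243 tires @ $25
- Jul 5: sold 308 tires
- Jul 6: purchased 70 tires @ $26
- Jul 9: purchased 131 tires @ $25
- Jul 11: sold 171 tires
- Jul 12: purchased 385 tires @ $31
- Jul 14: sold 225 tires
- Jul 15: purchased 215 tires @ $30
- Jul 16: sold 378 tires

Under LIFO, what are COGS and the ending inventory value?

Jul 5, 308 sold [LIFO — newest first]: 243 @ $25 + 65 @ $24 = $7,635
Jul 11, 171 sold [LIFO — newest first]: 131 @ $25 + 40 @ $26 = $4,315
Jul 14, 225 sold [LIFO — newest first]: 225 @ $31 = $6,975
Jul 16, 378 sold [LIFO — newest first]: 215 @ $30 + 160 @ $31 + 3 @ $26 = $11,488
Total COGS = $7,635 + $4,315 + $6,975 + $11,488 = $30,413
Ending inventory: 132 @ $24 + 27 @ $26 = $3,870

COGS = $30,413; ending inventory = $3,870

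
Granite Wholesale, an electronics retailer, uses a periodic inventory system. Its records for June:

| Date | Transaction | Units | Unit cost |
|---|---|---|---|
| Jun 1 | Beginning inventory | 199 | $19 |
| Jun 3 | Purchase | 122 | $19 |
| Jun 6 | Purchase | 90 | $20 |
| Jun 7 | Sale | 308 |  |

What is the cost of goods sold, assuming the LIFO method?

COGS = $5,942

Jun 7, 308 sold [LIFO — newest first]: 90 @ $20 + 122 @ $19 + 96 @ $19 = $5,942
Ending inventory: 103 @ $19 = $1,957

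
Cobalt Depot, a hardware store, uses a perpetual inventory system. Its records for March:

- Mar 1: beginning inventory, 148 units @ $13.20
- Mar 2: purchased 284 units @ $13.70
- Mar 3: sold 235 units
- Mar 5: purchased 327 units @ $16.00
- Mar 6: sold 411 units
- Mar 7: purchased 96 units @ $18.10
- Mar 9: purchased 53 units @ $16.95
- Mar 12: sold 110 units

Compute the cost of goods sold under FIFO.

Mar 3, 235 sold [FIFO — oldest first]: 148 @ $13.20 + 87 @ $13.70 = $3,145.50
Mar 6, 411 sold [FIFO — oldest first]: 197 @ $13.70 + 214 @ $16.00 = $6,122.90
Mar 12, 110 sold [FIFO — oldest first]: 110 @ $16.00 = $1,760.00
Total COGS = $3,145.50 + $6,122.90 + $1,760.00 = $11,028.40
Ending inventory: 3 @ $16.00 + 96 @ $18.10 + 53 @ $16.95 = $2,683.95

COGS = $11,028.40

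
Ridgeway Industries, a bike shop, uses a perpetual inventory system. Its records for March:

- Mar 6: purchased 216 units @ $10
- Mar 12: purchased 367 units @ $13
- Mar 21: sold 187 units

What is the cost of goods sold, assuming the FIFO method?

COGS = $1,870

Mar 21, 187 sold [FIFO — oldest first]: 187 @ $10 = $1,870
Ending inventory: 29 @ $10 + 367 @ $13 = $5,061
Check: goods available $6,931 = COGS $1,870 + ending $5,061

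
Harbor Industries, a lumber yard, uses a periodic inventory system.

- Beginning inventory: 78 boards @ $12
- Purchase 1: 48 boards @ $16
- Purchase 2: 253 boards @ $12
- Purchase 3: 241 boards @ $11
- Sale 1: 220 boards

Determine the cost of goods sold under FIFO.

COGS = $2,832

Sale 1 (220) [FIFO — oldest first]: 78 @ $12 + 48 @ $16 + 94 @ $12 = $2,832
Ending inventory: 159 @ $12 + 241 @ $11 = $4,559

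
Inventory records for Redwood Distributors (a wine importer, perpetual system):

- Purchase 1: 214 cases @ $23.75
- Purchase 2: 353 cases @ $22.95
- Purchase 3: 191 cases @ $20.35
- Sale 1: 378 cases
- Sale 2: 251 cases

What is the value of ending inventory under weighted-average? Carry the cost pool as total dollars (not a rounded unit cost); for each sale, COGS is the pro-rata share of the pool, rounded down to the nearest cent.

After Purchase 1: 214 on hand, pool $5,082.50 (≈ $23.7500 each)
After Purchase 2: 567 on hand, pool $13,183.85 (≈ $23.2519 each)
After Purchase 3: 758 on hand, pool $17,070.70 (≈ $22.5207 each)
Sale 1, sell 378: 378/758 × $17,070.70 → $8,512.82
Sale 2, sell 251: 251/380 × $8,557.88 → $5,652.70
Total COGS = $8,512.82 + $5,652.70 = $14,165.52
Ending inventory (cost pool remaining) = $2,905.18

Ending inventory = $2,905.18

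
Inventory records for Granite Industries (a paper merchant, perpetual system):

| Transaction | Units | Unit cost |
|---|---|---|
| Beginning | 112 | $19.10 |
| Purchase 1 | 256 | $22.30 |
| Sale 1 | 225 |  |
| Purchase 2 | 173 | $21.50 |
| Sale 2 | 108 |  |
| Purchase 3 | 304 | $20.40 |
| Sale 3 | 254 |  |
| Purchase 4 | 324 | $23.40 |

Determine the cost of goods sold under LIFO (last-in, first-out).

Sale 1 (225) [LIFO — newest first]: 225 @ $22.30 = $5,017.50
Sale 2 (108) [LIFO — newest first]: 108 @ $21.50 = $2,322.00
Sale 3 (254) [LIFO — newest first]: 254 @ $20.40 = $5,181.60
Total COGS = $5,017.50 + $2,322.00 + $5,181.60 = $12,521.10
Ending inventory: 112 @ $19.10 + 31 @ $22.30 + 65 @ $21.50 + 50 @ $20.40 + 324 @ $23.40 = $12,829.60
Check: goods available $25,350.70 = COGS $12,521.10 + ending $12,829.60

COGS = $12,521.10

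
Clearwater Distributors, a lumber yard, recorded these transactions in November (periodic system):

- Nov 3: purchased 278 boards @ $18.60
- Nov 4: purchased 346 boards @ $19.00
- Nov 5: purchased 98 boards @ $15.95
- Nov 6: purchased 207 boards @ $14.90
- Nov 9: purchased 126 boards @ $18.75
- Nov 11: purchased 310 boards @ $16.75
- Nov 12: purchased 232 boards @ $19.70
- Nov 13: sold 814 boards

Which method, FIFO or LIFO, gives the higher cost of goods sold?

FIFO

FIFO COGS: 278 @ $18.60 + 346 @ $19.00 + 98 @ $15.95 + 92 @ $14.90 = $14,678.70
LIFO COGS: 232 @ $19.70 + 310 @ $16.75 + 126 @ $18.75 + 146 @ $14.90 = $14,300.80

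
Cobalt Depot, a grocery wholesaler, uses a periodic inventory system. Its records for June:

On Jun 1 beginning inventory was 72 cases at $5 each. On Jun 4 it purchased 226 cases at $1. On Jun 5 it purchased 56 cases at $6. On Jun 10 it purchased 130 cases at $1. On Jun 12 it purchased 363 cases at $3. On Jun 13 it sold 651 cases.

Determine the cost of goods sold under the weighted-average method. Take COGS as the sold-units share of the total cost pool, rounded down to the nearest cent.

Jun 13, sell 651: 651/847 × $2,141.00 → $1,645.56
Ending inventory (cost pool remaining) = $495.44
Check: goods available $2,141.00 = COGS $1,645.56 + ending $495.44

COGS = $1,645.56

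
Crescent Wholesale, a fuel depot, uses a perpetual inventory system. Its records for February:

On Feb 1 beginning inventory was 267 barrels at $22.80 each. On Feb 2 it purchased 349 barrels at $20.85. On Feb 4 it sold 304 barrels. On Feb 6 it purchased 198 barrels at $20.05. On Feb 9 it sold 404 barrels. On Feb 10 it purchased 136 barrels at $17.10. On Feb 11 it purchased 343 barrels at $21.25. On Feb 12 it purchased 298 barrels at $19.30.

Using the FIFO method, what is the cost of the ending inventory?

Feb 4, 304 sold [FIFO — oldest first]: 267 @ $22.80 + 37 @ $20.85 = $6,859.05
Feb 9, 404 sold [FIFO — oldest first]: 312 @ $20.85 + 92 @ $20.05 = $8,349.80
Total COGS = $6,859.05 + $8,349.80 = $15,208.85
Ending inventory: 106 @ $20.05 + 136 @ $17.10 + 343 @ $21.25 + 298 @ $19.30 = $17,491.05

Ending inventory = $17,491.05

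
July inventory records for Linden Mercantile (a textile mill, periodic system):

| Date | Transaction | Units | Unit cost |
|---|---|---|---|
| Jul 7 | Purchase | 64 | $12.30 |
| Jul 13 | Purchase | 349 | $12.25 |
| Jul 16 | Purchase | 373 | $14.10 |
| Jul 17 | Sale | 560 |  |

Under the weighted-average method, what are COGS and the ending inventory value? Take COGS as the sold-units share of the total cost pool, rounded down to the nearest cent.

COGS = $7,353.91; ending inventory = $2,967.84

Jul 17, sell 560: 560/786 × $10,321.75 → $7,353.91
Ending inventory (cost pool remaining) = $2,967.84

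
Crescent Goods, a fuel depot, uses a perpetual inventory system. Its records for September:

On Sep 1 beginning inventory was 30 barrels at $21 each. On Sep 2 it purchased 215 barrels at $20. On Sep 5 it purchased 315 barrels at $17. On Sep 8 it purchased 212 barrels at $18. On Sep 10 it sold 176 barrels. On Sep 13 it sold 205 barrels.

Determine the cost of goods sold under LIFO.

COGS = $6,689

Sep 10, 176 sold [LIFO — newest first]: 176 @ $18 = $3,168
Sep 13, 205 sold [LIFO — newest first]: 36 @ $18 + 169 @ $17 = $3,521
Total COGS = $3,168 + $3,521 = $6,689
Ending inventory: 30 @ $21 + 215 @ $20 + 146 @ $17 = $7,412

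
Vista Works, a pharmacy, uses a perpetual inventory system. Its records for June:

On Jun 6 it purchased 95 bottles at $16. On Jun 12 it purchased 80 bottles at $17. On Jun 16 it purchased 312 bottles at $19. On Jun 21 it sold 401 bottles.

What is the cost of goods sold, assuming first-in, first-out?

COGS = $7,174

Jun 21, 401 sold [FIFO — oldest first]: 95 @ $16 + 80 @ $17 + 226 @ $19 = $7,174
Ending inventory: 86 @ $19 = $1,634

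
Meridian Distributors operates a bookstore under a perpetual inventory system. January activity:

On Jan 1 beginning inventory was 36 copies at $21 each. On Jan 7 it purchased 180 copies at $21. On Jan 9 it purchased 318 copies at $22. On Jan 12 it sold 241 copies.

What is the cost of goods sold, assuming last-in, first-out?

COGS = $5,302

Jan 12, 241 sold [LIFO — newest first]: 241 @ $22 = $5,302
Ending inventory: 36 @ $21 + 180 @ $21 + 77 @ $22 = $6,230
Check: goods available $11,532 = COGS $5,302 + ending $6,230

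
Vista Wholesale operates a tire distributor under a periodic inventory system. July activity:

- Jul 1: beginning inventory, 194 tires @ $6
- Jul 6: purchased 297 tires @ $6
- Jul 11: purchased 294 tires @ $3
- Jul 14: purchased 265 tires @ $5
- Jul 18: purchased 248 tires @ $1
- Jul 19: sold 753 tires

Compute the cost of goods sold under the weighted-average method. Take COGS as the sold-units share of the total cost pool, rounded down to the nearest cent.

Jul 19, sell 753: 753/1298 × $5,401.00 → $3,133.24
Ending inventory (cost pool remaining) = $2,267.76
Check: goods available $5,401.00 = COGS $3,133.24 + ending $2,267.76

COGS = $3,133.24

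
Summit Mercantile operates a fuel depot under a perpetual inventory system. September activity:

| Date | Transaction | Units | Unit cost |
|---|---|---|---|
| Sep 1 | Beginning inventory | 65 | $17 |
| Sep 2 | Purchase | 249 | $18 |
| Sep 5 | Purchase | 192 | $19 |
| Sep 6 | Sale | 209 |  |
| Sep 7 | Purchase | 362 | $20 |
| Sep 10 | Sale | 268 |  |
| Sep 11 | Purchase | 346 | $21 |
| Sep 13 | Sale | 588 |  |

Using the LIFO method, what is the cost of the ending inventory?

Sep 6, 209 sold [LIFO — newest first]: 192 @ $19 + 17 @ $18 = $3,954
Sep 10, 268 sold [LIFO — newest first]: 268 @ $20 = $5,360
Sep 13, 588 sold [LIFO — newest first]: 346 @ $21 + 94 @ $20 + 148 @ $18 = $11,810
Total COGS = $3,954 + $5,360 + $11,810 = $21,124
Ending inventory: 65 @ $17 + 84 @ $18 = $2,617
Check: goods available $23,741 = COGS $21,124 + ending $2,617

Ending inventory = $2,617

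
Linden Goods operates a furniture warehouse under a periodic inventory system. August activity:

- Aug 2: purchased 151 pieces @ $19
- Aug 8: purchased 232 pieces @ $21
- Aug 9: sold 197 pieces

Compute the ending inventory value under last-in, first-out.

Aug 9, 197 sold [LIFO — newest first]: 197 @ $21 = $4,137
Ending inventory: 151 @ $19 + 35 @ $21 = $3,604

Ending inventory = $3,604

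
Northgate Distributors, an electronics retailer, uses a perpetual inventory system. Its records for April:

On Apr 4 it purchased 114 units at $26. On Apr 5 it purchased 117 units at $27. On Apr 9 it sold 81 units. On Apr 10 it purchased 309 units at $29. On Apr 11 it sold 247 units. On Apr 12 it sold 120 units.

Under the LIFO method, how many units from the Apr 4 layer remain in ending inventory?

Apr 9, 81 sold [LIFO — newest first]: 81 @ $27 = $2,187
Apr 11, 247 sold [LIFO — newest first]: 247 @ $29 = $7,163
Apr 12, 120 sold [LIFO — newest first]: 62 @ $29 + 36 @ $27 + 22 @ $26 = $3,342
Total COGS = $2,187 + $7,163 + $3,342 = $12,692
Ending inventory: 92 @ $26 = $2,392
Check: goods available $15,084 = COGS $12,692 + ending $2,392

92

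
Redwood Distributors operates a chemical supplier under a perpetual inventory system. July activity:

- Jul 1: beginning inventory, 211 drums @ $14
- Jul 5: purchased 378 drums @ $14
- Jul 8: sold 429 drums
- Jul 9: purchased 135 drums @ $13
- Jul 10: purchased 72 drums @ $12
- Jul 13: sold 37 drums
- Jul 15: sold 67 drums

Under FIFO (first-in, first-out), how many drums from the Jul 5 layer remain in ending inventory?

Jul 8, 429 sold [FIFO — oldest first]: 211 @ $14 + 218 @ $14 = $6,006
Jul 13, 37 sold [FIFO — oldest first]: 37 @ $14 = $518
Jul 15, 67 sold [FIFO — oldest first]: 67 @ $14 = $938
Total COGS = $6,006 + $518 + $938 = $7,462
Ending inventory: 56 @ $14 + 135 @ $13 + 72 @ $12 = $3,403

56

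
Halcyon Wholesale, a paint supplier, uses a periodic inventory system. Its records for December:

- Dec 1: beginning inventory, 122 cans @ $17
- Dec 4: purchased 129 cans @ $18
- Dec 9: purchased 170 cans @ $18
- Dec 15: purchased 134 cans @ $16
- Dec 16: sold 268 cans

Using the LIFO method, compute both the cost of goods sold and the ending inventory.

Dec 16, 268 sold [LIFO — newest first]: 134 @ $16 + 134 @ $18 = $4,556
Ending inventory: 122 @ $17 + 129 @ $18 + 36 @ $18 = $5,044
Check: goods available $9,600 = COGS $4,556 + ending $5,044

COGS = $4,556; ending inventory = $5,044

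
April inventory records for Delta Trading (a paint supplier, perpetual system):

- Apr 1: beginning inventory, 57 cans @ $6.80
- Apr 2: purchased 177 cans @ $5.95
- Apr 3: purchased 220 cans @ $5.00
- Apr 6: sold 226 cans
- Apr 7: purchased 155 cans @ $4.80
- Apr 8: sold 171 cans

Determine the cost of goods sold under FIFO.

COGS = $2,255.75

Apr 6, 226 sold [FIFO — oldest first]: 57 @ $6.80 + 169 @ $5.95 = $1,393.15
Apr 8, 171 sold [FIFO — oldest first]: 8 @ $5.95 + 163 @ $5.00 = $862.60
Total COGS = $1,393.15 + $862.60 = $2,255.75
Ending inventory: 57 @ $5.00 + 155 @ $4.80 = $1,029.00
Check: goods available $3,284.75 = COGS $2,255.75 + ending $1,029.00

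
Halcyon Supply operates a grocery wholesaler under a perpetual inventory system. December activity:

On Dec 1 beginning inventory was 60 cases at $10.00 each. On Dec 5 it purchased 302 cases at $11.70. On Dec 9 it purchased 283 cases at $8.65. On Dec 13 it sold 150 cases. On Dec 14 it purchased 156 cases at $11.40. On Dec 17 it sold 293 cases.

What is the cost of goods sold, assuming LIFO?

COGS = $4,273.15

Dec 13, 150 sold [LIFO — newest first]: 150 @ $8.65 = $1,297.50
Dec 17, 293 sold [LIFO — newest first]: 156 @ $11.40 + 133 @ $8.65 + 4 @ $11.70 = $2,975.65
Total COGS = $1,297.50 + $2,975.65 = $4,273.15
Ending inventory: 60 @ $10.00 + 298 @ $11.70 = $4,086.60
Check: goods available $8,359.75 = COGS $4,273.15 + ending $4,086.60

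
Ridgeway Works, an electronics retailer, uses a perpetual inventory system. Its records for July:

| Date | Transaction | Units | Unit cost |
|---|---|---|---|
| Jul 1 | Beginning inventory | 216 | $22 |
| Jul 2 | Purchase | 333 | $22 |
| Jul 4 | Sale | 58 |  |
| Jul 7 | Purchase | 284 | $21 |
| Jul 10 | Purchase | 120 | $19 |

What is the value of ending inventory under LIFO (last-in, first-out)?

Ending inventory = $19,046

Jul 4, 58 sold [LIFO — newest first]: 58 @ $22 = $1,276
Ending inventory: 216 @ $22 + 275 @ $22 + 284 @ $21 + 120 @ $19 = $19,046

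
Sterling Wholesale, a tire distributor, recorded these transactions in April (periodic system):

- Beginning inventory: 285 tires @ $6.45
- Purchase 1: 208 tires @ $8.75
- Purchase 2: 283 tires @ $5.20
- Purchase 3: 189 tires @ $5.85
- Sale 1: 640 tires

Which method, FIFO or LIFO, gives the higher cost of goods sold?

FIFO

FIFO COGS: 285 @ $6.45 + 208 @ $8.75 + 147 @ $5.20 = $4,422.65
LIFO COGS: 189 @ $5.85 + 283 @ $5.20 + 168 @ $8.75 = $4,047.25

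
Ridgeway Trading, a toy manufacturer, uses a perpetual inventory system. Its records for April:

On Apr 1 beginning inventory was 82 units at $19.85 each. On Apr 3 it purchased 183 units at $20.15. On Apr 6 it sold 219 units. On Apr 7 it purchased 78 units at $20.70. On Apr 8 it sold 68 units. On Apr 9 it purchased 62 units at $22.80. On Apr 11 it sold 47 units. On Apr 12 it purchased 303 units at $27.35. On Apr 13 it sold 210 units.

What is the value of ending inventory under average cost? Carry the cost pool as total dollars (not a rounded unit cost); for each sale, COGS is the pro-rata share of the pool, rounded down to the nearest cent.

Ending inventory = $4,309.20

After Apr 1: 82 on hand, pool $1,627.70 (≈ $19.8500 each)
After Apr 3: 265 on hand, pool $5,315.15 (≈ $20.0572 each)
Apr 6, sell 219: 219/265 × $5,315.15 → $4,392.52
After Apr 7: 124 on hand, pool $2,537.23 (≈ $20.4615 each)
Apr 8, sell 68: 68/124 × $2,537.23 → $1,391.38
After Apr 9: 118 on hand, pool $2,559.45 (≈ $21.6903 each)
Apr 11, sell 47: 47/118 × $2,559.45 → $1,019.44
After Apr 12: 374 on hand, pool $9,827.06 (≈ $26.2756 each)
Apr 13, sell 210: 210/374 × $9,827.06 → $5,517.86
Total COGS = $4,392.52 + $1,391.38 + $1,019.44 + $5,517.86 = $12,321.20
Ending inventory (cost pool remaining) = $4,309.20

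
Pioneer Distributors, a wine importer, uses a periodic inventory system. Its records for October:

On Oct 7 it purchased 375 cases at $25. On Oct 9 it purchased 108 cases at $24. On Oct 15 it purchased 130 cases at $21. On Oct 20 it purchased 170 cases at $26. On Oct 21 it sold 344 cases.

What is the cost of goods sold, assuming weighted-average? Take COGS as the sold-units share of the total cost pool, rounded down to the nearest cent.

COGS = $8,398.78

Oct 21, sell 344: 344/783 × $19,117.00 → $8,398.78
Ending inventory (cost pool remaining) = $10,718.22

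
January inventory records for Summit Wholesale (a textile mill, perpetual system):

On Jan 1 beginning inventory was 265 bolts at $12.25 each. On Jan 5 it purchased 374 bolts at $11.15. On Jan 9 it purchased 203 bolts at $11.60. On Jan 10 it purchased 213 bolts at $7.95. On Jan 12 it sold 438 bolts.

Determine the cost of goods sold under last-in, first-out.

Jan 12, 438 sold [LIFO — newest first]: 213 @ $7.95 + 203 @ $11.60 + 22 @ $11.15 = $4,293.45
Ending inventory: 265 @ $12.25 + 352 @ $11.15 = $7,171.05
Check: goods available $11,464.50 = COGS $4,293.45 + ending $7,171.05

COGS = $4,293.45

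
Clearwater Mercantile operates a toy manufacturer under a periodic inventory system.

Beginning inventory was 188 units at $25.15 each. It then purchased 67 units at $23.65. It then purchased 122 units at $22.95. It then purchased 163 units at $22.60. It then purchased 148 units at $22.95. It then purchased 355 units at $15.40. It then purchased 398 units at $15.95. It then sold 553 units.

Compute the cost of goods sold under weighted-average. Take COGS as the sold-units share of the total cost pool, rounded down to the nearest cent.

Sale 1, sell 553: 553/1441 × $28,008.15 → $10,748.44
Ending inventory (cost pool remaining) = $17,259.71

COGS = $10,748.44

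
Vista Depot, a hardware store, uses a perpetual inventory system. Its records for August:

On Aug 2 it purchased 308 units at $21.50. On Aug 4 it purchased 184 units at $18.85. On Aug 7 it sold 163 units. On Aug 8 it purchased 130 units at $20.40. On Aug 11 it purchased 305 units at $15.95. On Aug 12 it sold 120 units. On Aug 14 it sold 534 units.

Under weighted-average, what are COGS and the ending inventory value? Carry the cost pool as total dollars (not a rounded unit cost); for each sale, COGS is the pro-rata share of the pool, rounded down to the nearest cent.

After Aug 2: 308 on hand, pool $6,622.00 (≈ $21.5000 each)
After Aug 4: 492 on hand, pool $10,090.40 (≈ $20.5089 each)
Aug 7, sell 163: 163/492 × $10,090.40 → $3,342.95
After Aug 8: 459 on hand, pool $9,399.45 (≈ $20.4781 each)
After Aug 11: 764 on hand, pool $14,264.20 (≈ $18.6704 each)
Aug 12, sell 120: 120/764 × $14,264.20 → $2,240.45
Aug 14, sell 534: 534/644 × $12,023.75 → $9,970.00
Total COGS = $3,342.95 + $2,240.45 + $9,970.00 = $15,553.40
Ending inventory (cost pool remaining) = $2,053.75

COGS = $15,553.40; ending inventory = $2,053.75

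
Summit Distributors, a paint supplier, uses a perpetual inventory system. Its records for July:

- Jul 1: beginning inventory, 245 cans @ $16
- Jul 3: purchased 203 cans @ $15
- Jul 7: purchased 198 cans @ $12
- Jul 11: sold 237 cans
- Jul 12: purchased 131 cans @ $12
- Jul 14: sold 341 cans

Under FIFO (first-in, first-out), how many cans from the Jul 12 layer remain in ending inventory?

131

Jul 11, 237 sold [FIFO — oldest first]: 237 @ $16 = $3,792
Jul 14, 341 sold [FIFO — oldest first]: 8 @ $16 + 203 @ $15 + 130 @ $12 = $4,733
Total COGS = $3,792 + $4,733 = $8,525
Ending inventory: 68 @ $12 + 131 @ $12 = $2,388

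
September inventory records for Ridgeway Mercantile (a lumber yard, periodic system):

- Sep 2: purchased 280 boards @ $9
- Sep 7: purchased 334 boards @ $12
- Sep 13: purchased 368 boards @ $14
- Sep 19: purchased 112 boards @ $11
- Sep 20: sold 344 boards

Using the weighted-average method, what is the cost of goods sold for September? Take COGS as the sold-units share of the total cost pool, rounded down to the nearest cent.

COGS = $4,060.08

Sep 20, sell 344: 344/1094 × $12,912.00 → $4,060.08
Ending inventory (cost pool remaining) = $8,851.92
Check: goods available $12,912.00 = COGS $4,060.08 + ending $8,851.92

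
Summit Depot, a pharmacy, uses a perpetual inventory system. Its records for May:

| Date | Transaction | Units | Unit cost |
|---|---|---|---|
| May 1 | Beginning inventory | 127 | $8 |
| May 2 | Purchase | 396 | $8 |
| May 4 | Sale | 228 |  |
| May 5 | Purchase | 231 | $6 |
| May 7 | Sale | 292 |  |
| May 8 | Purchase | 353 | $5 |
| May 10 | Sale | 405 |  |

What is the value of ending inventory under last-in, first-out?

Ending inventory = $1,456

May 4, 228 sold [LIFO — newest first]: 228 @ $8 = $1,824
May 7, 292 sold [LIFO — newest first]: 231 @ $6 + 61 @ $8 = $1,874
May 10, 405 sold [LIFO — newest first]: 353 @ $5 + 52 @ $8 = $2,181
Total COGS = $1,824 + $1,874 + $2,181 = $5,879
Ending inventory: 127 @ $8 + 55 @ $8 = $1,456
Check: goods available $7,335 = COGS $5,879 + ending $1,456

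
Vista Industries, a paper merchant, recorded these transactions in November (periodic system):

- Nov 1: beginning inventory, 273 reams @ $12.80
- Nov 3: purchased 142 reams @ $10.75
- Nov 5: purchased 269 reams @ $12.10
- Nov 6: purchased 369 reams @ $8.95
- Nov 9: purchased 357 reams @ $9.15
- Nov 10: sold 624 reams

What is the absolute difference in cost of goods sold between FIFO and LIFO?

FIFO COGS: 273 @ $12.80 + 142 @ $10.75 + 209 @ $12.10 = $7,549.80
LIFO COGS: 357 @ $9.15 + 267 @ $8.95 = $5,656.20
Difference = |$7,549.80 − $5,656.20| = $1,893.60

$1,893.60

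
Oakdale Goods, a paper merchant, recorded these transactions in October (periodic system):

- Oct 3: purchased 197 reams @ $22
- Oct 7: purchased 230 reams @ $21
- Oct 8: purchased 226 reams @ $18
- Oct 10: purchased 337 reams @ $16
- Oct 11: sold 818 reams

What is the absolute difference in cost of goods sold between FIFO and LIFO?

$1,032

FIFO COGS: 197 @ $22 + 230 @ $21 + 226 @ $18 + 165 @ $16 = $15,872
LIFO COGS: 337 @ $16 + 226 @ $18 + 230 @ $21 + 25 @ $22 = $14,840
Difference = |$15,872 − $14,840| = $1,032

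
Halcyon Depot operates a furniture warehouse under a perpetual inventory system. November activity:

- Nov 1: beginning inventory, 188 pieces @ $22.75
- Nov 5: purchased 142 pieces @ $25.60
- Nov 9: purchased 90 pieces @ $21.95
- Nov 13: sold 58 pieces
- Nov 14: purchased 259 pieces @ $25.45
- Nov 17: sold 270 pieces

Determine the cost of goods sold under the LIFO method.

Nov 13, 58 sold [LIFO — newest first]: 58 @ $21.95 = $1,273.10
Nov 17, 270 sold [LIFO — newest first]: 259 @ $25.45 + 11 @ $21.95 = $6,833.00
Total COGS = $1,273.10 + $6,833.00 = $8,106.10
Ending inventory: 188 @ $22.75 + 142 @ $25.60 + 21 @ $21.95 = $8,373.15

COGS = $8,106.10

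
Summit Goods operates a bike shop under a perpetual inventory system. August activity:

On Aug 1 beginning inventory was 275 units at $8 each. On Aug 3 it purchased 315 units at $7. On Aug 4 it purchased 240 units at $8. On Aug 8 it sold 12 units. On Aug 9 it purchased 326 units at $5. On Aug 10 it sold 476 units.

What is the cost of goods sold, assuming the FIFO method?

COGS = $3,691

Aug 8, 12 sold [FIFO — oldest first]: 12 @ $8 = $96
Aug 10, 476 sold [FIFO — oldest first]: 263 @ $8 + 213 @ $7 = $3,595
Total COGS = $96 + $3,595 = $3,691
Ending inventory: 102 @ $7 + 240 @ $8 + 326 @ $5 = $4,264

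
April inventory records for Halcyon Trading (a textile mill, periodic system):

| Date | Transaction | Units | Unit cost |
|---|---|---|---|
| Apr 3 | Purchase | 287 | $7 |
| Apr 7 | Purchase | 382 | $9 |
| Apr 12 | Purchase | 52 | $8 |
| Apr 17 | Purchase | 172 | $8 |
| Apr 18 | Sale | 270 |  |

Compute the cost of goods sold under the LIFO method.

Apr 18, 270 sold [LIFO — newest first]: 172 @ $8 + 52 @ $8 + 46 @ $9 = $2,206
Ending inventory: 287 @ $7 + 336 @ $9 = $5,033

COGS = $2,206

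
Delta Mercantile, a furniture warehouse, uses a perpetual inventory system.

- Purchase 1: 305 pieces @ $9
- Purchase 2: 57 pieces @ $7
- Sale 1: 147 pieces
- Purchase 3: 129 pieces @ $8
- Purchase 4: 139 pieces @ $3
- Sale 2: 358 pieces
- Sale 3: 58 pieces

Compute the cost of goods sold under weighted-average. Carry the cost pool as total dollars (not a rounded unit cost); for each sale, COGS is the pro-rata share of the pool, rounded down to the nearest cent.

COGS = $4,132.97

After Purchase 1: 305 on hand, pool $2,745.00 (≈ $9.0000 each)
After Purchase 2: 362 on hand, pool $3,144.00 (≈ $8.6851 each)
Sale 1, sell 147: 147/362 × $3,144.00 → $1,276.70
After Purchase 3: 344 on hand, pool $2,899.30 (≈ $8.4282 each)
After Purchase 4: 483 on hand, pool $3,316.30 (≈ $6.8660 each)
Sale 2, sell 358: 358/483 × $3,316.30 → $2,458.04
Sale 3, sell 58: 58/125 × $858.26 → $398.23
Total COGS = $1,276.70 + $2,458.04 + $398.23 = $4,132.97
Ending inventory (cost pool remaining) = $460.03
Check: goods available $4,593.00 = COGS $4,132.97 + ending $460.03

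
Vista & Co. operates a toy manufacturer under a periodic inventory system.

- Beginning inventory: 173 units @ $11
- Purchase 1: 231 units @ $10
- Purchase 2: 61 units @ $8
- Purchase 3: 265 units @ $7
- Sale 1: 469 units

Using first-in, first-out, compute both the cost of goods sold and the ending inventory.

Sale 1 (469) [FIFO — oldest first]: 173 @ $11 + 231 @ $10 + 61 @ $8 + 4 @ $7 = $4,729
Ending inventory: 261 @ $7 = $1,827

COGS = $4,729; ending inventory = $1,827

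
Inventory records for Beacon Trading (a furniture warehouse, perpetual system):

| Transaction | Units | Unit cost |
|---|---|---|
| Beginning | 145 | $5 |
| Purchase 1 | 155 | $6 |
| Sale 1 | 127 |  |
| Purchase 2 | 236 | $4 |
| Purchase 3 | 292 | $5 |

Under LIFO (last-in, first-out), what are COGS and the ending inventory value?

COGS = $762; ending inventory = $3,297

Sale 1 (127) [LIFO — newest first]: 127 @ $6 = $762
Ending inventory: 145 @ $5 + 28 @ $6 + 236 @ $4 + 292 @ $5 = $3,297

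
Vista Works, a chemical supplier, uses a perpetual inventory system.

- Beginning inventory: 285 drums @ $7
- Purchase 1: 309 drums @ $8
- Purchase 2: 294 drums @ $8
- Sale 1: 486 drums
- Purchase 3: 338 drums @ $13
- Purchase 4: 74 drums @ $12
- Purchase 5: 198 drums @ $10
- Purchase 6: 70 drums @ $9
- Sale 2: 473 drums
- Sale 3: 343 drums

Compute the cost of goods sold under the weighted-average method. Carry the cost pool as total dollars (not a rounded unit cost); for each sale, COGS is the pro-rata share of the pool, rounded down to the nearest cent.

After Beginning: 285 on hand, pool $1,995.00 (≈ $7.0000 each)
After Purchase 1: 594 on hand, pool $4,467.00 (≈ $7.5202 each)
After Purchase 2: 888 on hand, pool $6,819.00 (≈ $7.6791 each)
Sale 1, sell 486: 486/888 × $6,819.00 → $3,732.02
After Purchase 3: 740 on hand, pool $7,480.98 (≈ $10.1094 each)
After Purchase 4: 814 on hand, pool $8,368.98 (≈ $10.2813 each)
After Purchase 5: 1012 on hand, pool $10,348.98 (≈ $10.2263 each)
After Purchase 6: 1082 on hand, pool $10,978.98 (≈ $10.1469 each)
Sale 2, sell 473: 473/1082 × $10,978.98 → $4,799.49
Sale 3, sell 343: 343/609 × $6,179.49 → $3,480.40
Total COGS = $3,732.02 + $4,799.49 + $3,480.40 = $12,011.91
Ending inventory (cost pool remaining) = $2,699.09
Check: goods available $14,711.00 = COGS $12,011.91 + ending $2,699.09

COGS = $12,011.91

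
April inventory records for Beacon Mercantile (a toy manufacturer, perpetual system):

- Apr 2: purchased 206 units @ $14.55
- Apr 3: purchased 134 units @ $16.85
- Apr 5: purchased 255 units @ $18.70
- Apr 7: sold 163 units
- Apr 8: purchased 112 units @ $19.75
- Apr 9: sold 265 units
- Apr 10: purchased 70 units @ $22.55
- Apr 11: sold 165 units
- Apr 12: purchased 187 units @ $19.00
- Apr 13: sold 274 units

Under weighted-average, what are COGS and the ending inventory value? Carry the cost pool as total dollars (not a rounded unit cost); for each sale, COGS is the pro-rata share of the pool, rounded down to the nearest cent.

After Apr 2: 206 on hand, pool $2,997.30 (≈ $14.5500 each)
After Apr 3: 340 on hand, pool $5,255.20 (≈ $15.4565 each)
After Apr 5: 595 on hand, pool $10,023.70 (≈ $16.8466 each)
Apr 7, sell 163: 163/595 × $10,023.70 → $2,745.98
After Apr 8: 544 on hand, pool $9,489.72 (≈ $17.4443 each)
Apr 9, sell 265: 265/544 × $9,489.72 → $4,622.74
After Apr 10: 349 on hand, pool $6,445.48 (≈ $18.4684 each)
Apr 11, sell 165: 165/349 × $6,445.48 → $3,047.28
After Apr 12: 371 on hand, pool $6,951.20 (≈ $18.7364 each)
Apr 13, sell 274: 274/371 × $6,951.20 → $5,133.77
Total COGS = $2,745.98 + $4,622.74 + $3,047.28 + $5,133.77 = $15,549.77
Ending inventory (cost pool remaining) = $1,817.43

COGS = $15,549.77; ending inventory = $1,817.43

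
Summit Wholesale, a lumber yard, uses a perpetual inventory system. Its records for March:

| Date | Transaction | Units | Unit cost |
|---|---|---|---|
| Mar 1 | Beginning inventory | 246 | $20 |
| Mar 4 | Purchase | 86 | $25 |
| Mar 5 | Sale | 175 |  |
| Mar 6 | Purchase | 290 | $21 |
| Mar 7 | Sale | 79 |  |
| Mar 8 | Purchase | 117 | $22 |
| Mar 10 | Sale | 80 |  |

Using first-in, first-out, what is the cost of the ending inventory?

Mar 5, 175 sold [FIFO — oldest first]: 175 @ $20 = $3,500
Mar 7, 79 sold [FIFO — oldest first]: 71 @ $20 + 8 @ $25 = $1,620
Mar 10, 80 sold [FIFO — oldest first]: 78 @ $25 + 2 @ $21 = $1,992
Total COGS = $3,500 + $1,620 + $1,992 = $7,112
Ending inventory: 288 @ $21 + 117 @ $22 = $8,622
Check: goods available $15,734 = COGS $7,112 + ending $8,622

Ending inventory = $8,622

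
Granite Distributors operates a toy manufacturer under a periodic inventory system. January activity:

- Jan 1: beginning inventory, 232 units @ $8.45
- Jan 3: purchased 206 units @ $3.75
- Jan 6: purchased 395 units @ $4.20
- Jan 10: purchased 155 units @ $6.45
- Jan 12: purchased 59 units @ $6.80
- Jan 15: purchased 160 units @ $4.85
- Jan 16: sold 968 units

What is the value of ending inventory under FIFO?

Jan 16, 968 sold [FIFO — oldest first]: 232 @ $8.45 + 206 @ $3.75 + 395 @ $4.20 + 135 @ $6.45 = $5,262.65
Ending inventory: 20 @ $6.45 + 59 @ $6.80 + 160 @ $4.85 = $1,306.20

Ending inventory = $1,306.20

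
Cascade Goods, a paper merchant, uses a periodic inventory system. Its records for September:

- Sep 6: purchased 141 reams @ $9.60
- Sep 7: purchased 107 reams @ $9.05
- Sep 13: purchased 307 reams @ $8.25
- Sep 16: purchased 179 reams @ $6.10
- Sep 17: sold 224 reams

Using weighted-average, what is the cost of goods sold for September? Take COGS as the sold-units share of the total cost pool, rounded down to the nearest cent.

Sep 17, sell 224: 224/734 × $5,946.60 → $1,814.76
Ending inventory (cost pool remaining) = $4,131.84

COGS = $1,814.76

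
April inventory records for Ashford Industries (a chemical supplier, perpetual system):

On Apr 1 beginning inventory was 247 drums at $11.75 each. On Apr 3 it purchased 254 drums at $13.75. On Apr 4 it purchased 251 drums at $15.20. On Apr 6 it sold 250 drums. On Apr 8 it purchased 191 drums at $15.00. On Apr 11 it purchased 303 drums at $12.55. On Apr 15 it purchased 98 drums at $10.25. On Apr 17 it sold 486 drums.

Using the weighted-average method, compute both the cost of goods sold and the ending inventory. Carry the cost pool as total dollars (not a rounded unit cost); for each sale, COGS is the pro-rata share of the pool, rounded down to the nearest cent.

After Apr 1: 247 on hand, pool $2,902.25 (≈ $11.7500 each)
After Apr 3: 501 on hand, pool $6,394.75 (≈ $12.7640 each)
After Apr 4: 752 on hand, pool $10,209.95 (≈ $13.5771 each)
Apr 6, sell 250: 250/752 × $10,209.95 → $3,394.26
After Apr 8: 693 on hand, pool $9,680.69 (≈ $13.9692 each)
After Apr 11: 996 on hand, pool $13,483.34 (≈ $13.5375 each)
After Apr 15: 1094 on hand, pool $14,487.84 (≈ $13.2430 each)
Apr 17, sell 486: 486/1094 × $14,487.84 → $6,436.09
Total COGS = $3,394.26 + $6,436.09 = $9,830.35
Ending inventory (cost pool remaining) = $8,051.75

COGS = $9,830.35; ending inventory = $8,051.75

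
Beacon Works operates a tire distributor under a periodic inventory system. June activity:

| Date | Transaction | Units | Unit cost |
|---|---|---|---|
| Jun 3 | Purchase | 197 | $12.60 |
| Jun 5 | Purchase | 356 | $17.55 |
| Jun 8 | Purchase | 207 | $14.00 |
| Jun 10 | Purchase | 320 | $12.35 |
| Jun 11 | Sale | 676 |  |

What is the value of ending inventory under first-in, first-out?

Jun 11, 676 sold [FIFO — oldest first]: 197 @ $12.60 + 356 @ $17.55 + 123 @ $14.00 = $10,452.00
Ending inventory: 84 @ $14.00 + 320 @ $12.35 = $5,128.00

Ending inventory = $5,128.00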